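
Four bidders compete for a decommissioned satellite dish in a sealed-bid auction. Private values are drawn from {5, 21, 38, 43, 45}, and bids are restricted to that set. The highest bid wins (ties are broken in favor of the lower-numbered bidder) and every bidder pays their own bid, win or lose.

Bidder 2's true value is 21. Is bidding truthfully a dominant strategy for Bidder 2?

Consider the case where Bidder 1 bids 5, Bidder 3 bids 5 and Bidder 4 bids 38.
Truthful bid 21: loses but pays 21, utility -21.
Bid 5 instead: loses but pays 5, utility -5.
Since -5 > -21, bidding 5 is strictly better here, so truthful bidding is not dominant.

No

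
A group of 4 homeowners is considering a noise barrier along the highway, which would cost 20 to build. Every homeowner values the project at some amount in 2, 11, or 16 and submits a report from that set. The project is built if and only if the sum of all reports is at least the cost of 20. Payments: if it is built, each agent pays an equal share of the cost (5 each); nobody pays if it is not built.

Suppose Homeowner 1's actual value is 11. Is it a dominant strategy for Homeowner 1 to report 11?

Consider the case where Homeowner 2 reports 2, Homeowner 3 reports 2 and Homeowner 4 reports 2.
Truthful report 11: project not built, utility 0.
Report 16 instead: project built, pays 5, utility 11 - 5 = 6.
Since 6 > 0, reporting 16 is strictly better here, so truthful reporting is not dominant.

No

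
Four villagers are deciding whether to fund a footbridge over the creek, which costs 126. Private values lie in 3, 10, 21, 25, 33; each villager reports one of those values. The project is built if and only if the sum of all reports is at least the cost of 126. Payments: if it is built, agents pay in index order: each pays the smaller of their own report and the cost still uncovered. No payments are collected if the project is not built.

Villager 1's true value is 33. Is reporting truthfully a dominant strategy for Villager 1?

Check each profile of the others' reports and compare truth against every alternative report.
Others report (3, 3, 3): truth gives 0, best alternative gives 0.
Others report (3, 3, 10): truth gives 0, best alternative gives 0.
Others report (3, 3, 21): truth gives 0, best alternative gives 0.
Others report (3, 3, 25): truth gives 0, best alternative gives 0.
Others report (3, 3, 33): truth gives 0, best alternative gives 0.
Others report (3, 10, 3): truth gives 0, best alternative gives 0.
(Remaining 119 profiles checked similarly; truth is weakly best in each.)
In every case the truthful report is at least as good as any alternative, so it is a dominant strategy.

Yes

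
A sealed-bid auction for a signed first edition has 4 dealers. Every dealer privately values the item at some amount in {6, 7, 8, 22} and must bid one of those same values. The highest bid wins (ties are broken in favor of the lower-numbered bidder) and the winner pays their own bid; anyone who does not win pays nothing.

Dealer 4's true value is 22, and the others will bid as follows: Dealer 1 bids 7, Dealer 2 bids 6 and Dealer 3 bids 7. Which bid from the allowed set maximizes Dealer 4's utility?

8

Bid 6: loses, pays 0, utility 0.
Bid 7: loses, pays 0, utility 0.
Bid 8: wins, pays 8, utility 22 - 8 = 14.
Bid 22: wins, pays 22, utility 22 - 22 = 0.
The best choice is 8 with utility 14.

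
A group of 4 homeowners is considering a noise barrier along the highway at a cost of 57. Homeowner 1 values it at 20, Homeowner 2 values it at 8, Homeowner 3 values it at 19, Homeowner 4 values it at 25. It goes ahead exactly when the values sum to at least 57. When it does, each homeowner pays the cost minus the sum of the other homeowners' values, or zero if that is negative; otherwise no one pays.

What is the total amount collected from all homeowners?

19

Total value 72 ≥ cost 57, so it is built.
Homeowner 1: others sum to 52; max(0, 57 - 52) = 5.
Homeowner 2: others sum to 64; max(0, 57 - 64) = 0.
Homeowner 3: others sum to 53; max(0, 57 - 53) = 4.
Homeowner 4: others sum to 47; max(0, 57 - 47) = 10.
Total collected = 5 + 0 + 4 + 10 = 19.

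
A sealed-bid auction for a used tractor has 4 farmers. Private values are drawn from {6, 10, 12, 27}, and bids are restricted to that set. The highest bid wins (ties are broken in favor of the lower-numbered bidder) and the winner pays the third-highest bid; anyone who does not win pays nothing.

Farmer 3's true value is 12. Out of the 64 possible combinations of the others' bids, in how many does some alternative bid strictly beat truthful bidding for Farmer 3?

Others bid (6, 6, 27): truth gives 0; bid 27 gives 6 > 0. Violating.
Others bid (6, 10, 27): truth gives 0; bid 27 gives 2 > 0. Violating.
Others bid (6, 12, 6): truth gives 0; bid 27 gives 6 > 0. Violating.
Others bid (6, 12, 10): truth gives 0; bid 27 gives 2 > 0. Violating.
Others bid (6, 6, 6): truth gives 6; no alternative beats it.
Others bid (6, 6, 10): truth gives 6; no alternative beats it.
(Checking all 64 profiles: 12 have a profitable deviation, 52 do not.)

12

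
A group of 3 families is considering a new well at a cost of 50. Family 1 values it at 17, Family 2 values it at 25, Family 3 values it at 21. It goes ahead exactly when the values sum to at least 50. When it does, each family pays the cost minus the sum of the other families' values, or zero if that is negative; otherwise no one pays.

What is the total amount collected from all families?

24

Total value 63 ≥ cost 50, so it is built.
Family 1: others sum to 46; max(0, 50 - 46) = 4.
Family 2: others sum to 38; max(0, 50 - 38) = 12.
Family 3: others sum to 42; max(0, 50 - 42) = 8.
Total collected = 4 + 12 + 8 = 24.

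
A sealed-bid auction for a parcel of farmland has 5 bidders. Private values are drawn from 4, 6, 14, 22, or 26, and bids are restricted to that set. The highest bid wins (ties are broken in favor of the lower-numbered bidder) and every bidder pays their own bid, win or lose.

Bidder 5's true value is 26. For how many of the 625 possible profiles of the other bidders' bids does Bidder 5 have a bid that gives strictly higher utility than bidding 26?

Others bid (4, 4, 4, 4): truth gives 0; bid 6 gives 20 > 0. Violating.
Others bid (4, 4, 4, 6): truth gives 0; bid 14 gives 12 > 0. Violating.
Others bid (4, 4, 4, 14): truth gives 0; bid 22 gives 4 > 0. Violating.
Others bid (4, 4, 4, 26): truth gives -26; bid 4 gives -4 > -26. Violating.
Others bid (4, 4, 4, 22): truth gives 0; no alternative beats it.
Others bid (4, 4, 6, 22): truth gives 0; no alternative beats it.
(Checking all 625 profiles: 450 have a profitable deviation, 175 do not.)

450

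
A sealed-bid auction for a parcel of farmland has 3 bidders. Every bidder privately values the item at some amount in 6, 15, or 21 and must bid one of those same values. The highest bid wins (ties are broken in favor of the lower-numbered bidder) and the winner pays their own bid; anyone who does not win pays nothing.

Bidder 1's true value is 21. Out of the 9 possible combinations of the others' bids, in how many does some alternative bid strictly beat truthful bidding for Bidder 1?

Others bid (6, 6): truth gives 0; bid 6 gives 15 > 0. Violating.
Others bid (6, 15): truth gives 0; bid 15 gives 6 > 0. Violating.
Others bid (15, 6): truth gives 0; bid 15 gives 6 > 0. Violating.
Others bid (15, 15): truth gives 0; bid 15 gives 6 > 0. Violating.
Others bid (6, 21): truth gives 0; no alternative beats it.
Others bid (15, 21): truth gives 0; no alternative beats it.
(Checking all 9 profiles: 4 have a profitable deviation, 5 do not.)

4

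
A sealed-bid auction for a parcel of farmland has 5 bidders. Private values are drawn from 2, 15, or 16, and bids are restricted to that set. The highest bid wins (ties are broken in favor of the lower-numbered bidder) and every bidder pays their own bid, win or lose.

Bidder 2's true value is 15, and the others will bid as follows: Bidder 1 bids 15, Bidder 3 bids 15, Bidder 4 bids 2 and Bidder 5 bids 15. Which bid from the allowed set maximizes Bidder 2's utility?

Bid 2: loses but pays 2, utility -2.
Bid 15: loses but pays 15, utility -15.
Bid 16: wins, pays 16, utility 15 - 16 = -1.
The best choice is 16 with utility -1.

16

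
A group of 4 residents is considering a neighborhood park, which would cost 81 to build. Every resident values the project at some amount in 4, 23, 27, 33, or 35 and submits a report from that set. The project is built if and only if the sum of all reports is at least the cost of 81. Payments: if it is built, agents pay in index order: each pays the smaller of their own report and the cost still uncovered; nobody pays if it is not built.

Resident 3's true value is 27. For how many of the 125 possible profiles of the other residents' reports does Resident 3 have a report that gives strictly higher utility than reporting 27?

Others report (4, 23, 33): truth gives 0; report 23 gives 4 > 0. Violating.
Others report (4, 23, 35): truth gives 0; report 23 gives 4 > 0. Violating.
Others report (4, 27, 27): truth gives 0; report 23 gives 4 > 0. Violating.
Others report (4, 27, 33): truth gives 0; report 23 gives 4 > 0. Violating.
Others report (4, 4, 4): truth gives 0; no alternative beats it.
Others report (4, 4, 23): truth gives 0; no alternative beats it.
(Checking all 125 profiles: 93 have a profitable deviation, 32 do not.)

93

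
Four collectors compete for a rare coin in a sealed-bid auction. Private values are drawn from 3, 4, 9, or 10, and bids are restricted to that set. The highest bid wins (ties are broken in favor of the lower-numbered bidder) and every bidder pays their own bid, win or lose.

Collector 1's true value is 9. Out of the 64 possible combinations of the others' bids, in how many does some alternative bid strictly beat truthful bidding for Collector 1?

Others bid (3, 3, 3): truth gives 0; bid 3 gives 6 > 0. Violating.
Others bid (3, 3, 4): truth gives 0; bid 4 gives 5 > 0. Violating.
Others bid (3, 3, 10): truth gives -9; bid 10 gives -1 > -9. Violating.
Others bid (3, 4, 3): truth gives 0; bid 4 gives 5 > 0. Violating.
Others bid (3, 3, 9): truth gives 0; no alternative beats it.
Others bid (3, 4, 9): truth gives 0; no alternative beats it.
(Checking all 64 profiles: 45 have a profitable deviation, 19 do not.)

45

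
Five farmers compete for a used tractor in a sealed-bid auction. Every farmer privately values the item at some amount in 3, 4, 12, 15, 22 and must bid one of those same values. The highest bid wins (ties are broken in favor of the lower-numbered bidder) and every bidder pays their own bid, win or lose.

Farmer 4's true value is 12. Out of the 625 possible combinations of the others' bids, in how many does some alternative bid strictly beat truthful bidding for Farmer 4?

Others bid (3, 3, 3, 3): truth gives 0; bid 4 gives 8 > 0. Violating.
Others bid (3, 3, 3, 4): truth gives 0; bid 4 gives 8 > 0. Violating.
Others bid (3, 3, 3, 15): truth gives -12; bid 3 gives -3 > -12. Violating.
Others bid (3, 3, 3, 22): truth gives -12; bid 3 gives -3 > -12. Violating.
Others bid (3, 3, 3, 12): truth gives 0; no alternative beats it.
Others bid (3, 3, 4, 3): truth gives 0; no alternative beats it.
(Checking all 625 profiles: 603 have a profitable deviation, 22 do not.)

603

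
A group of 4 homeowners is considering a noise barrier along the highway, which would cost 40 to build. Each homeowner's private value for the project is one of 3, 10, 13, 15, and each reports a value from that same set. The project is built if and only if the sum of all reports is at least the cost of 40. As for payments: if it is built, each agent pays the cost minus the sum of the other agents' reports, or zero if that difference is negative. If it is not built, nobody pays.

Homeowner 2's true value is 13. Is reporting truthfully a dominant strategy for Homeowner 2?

Yes

Check each profile of the others' reports and compare truth against every alternative report.
Others report (10, 15, 15): truth gives 13, best alternative gives 13.
Others report (13, 13, 15): truth gives 13, best alternative gives 13.
Others report (13, 15, 13): truth gives 13, best alternative gives 13.
Others report (13, 15, 15): truth gives 13, best alternative gives 13.
Others report (15, 10, 15): truth gives 13, best alternative gives 13.
Others report (15, 13, 13): truth gives 13, best alternative gives 13.
(Remaining 58 profiles checked similarly; truth is weakly best in each.)
In every case the truthful report is at least as good as any alternative, so it is a dominant strategy.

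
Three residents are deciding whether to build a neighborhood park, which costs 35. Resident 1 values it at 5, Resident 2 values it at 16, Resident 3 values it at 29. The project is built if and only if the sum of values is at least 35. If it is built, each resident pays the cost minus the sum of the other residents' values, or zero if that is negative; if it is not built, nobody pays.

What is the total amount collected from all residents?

Total value 50 ≥ cost 35, so it is built.
Resident 1: others sum to 45; max(0, 35 - 45) = 0.
Resident 2: others sum to 34; max(0, 35 - 34) = 1.
Resident 3: others sum to 21; max(0, 35 - 21) = 14.
Total collected = 0 + 1 + 14 = 15.

15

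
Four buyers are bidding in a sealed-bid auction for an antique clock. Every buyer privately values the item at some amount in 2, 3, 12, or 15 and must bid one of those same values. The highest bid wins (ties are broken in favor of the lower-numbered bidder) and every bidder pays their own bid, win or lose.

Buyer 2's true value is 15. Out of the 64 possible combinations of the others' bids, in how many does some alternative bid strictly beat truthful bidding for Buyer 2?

34

Others bid (2, 2, 2): truth gives 0; bid 3 gives 12 > 0. Violating.
Others bid (2, 2, 3): truth gives 0; bid 3 gives 12 > 0. Violating.
Others bid (2, 2, 12): truth gives 0; bid 12 gives 3 > 0. Violating.
Others bid (2, 3, 2): truth gives 0; bid 3 gives 12 > 0. Violating.
Others bid (2, 2, 15): truth gives 0; no alternative beats it.
Others bid (2, 3, 15): truth gives 0; no alternative beats it.
(Checking all 64 profiles: 34 have a profitable deviation, 30 do not.)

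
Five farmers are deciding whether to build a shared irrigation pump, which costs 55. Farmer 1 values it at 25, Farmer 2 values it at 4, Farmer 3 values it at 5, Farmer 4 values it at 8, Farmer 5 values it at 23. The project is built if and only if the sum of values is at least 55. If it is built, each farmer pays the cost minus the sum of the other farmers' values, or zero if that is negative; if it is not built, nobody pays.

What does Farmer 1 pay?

15

Total value 65 ≥ cost 55, so the project is built.
The other farmers' values sum to 40.
Cost minus that sum is 55 - 40 = 15.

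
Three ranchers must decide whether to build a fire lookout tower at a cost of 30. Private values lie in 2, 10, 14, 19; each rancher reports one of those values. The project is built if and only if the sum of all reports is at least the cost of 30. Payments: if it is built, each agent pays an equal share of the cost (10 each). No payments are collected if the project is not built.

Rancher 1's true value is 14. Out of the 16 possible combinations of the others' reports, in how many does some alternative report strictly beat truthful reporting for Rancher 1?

Others report (2, 10): truth gives 0; report 19 gives 4 > 0. Violating.
Others report (10, 2): truth gives 0; report 19 gives 4 > 0. Violating.
Others report (2, 2): truth gives 0; no alternative beats it.
Others report (2, 14): truth gives 4; no alternative beats it.
(Checking all 16 profiles: 2 have a profitable deviation, 14 do not.)

2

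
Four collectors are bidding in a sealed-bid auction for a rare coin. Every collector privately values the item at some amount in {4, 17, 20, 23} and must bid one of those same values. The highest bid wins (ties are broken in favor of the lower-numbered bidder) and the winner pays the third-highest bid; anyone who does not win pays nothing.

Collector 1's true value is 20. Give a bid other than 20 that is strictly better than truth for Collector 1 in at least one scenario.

Suppose Collector 2 bids 4, Collector 3 bids 4 and Collector 4 bids 23.
Bid 20: loses, pays 0, utility 0.
Bid 23: wins, pays 4, utility 20 - 4 = 16.
So bidding 23 beats truth here (16 > 0).

23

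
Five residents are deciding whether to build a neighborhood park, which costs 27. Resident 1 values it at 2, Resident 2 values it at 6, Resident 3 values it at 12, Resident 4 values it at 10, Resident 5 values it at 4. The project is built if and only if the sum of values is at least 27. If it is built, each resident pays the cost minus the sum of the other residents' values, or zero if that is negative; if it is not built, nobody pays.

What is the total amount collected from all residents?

Total value 34 ≥ cost 27, so it is built.
Resident 1: others sum to 32; max(0, 27 - 32) = 0.
Resident 2: others sum to 28; max(0, 27 - 28) = 0.
Resident 3: others sum to 22; max(0, 27 - 22) = 5.
Resident 4: others sum to 24; max(0, 27 - 24) = 3.
Resident 5: others sum to 30; max(0, 27 - 30) = 0.
Total collected = 0 + 0 + 5 + 3 + 0 = 8.

8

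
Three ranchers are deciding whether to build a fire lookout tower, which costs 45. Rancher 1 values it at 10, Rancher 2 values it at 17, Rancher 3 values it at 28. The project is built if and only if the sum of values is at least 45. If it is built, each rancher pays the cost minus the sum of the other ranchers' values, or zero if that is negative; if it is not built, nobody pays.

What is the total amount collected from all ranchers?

Total value 55 ≥ cost 45, so it is built.
Rancher 1: others sum to 45; max(0, 45 - 45) = 0.
Rancher 2: others sum to 38; max(0, 45 - 38) = 7.
Rancher 3: others sum to 27; max(0, 45 - 27) = 18.
Total collected = 0 + 7 + 18 = 25.

25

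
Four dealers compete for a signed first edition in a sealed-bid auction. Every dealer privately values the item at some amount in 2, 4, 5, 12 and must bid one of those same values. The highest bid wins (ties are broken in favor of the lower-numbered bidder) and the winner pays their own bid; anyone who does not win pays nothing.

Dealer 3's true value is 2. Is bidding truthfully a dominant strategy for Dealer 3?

Check each profile of the others' bids and compare truth against every alternative bid.
Others bid (2, 2, 2): truth gives 0, best alternative gives -2.
Others bid (2, 2, 4): truth gives 0, best alternative gives -2.
Others bid (2, 2, 5): truth gives 0, best alternative gives 0.
Others bid (2, 2, 12): truth gives 0, best alternative gives 0.
Others bid (2, 4, 2): truth gives 0, best alternative gives 0.
Others bid (2, 4, 4): truth gives 0, best alternative gives 0.
(Remaining 58 profiles checked similarly; truth is weakly best in each.)
In every case the truthful bid is at least as good as any alternative, so it is a dominant strategy.

Yes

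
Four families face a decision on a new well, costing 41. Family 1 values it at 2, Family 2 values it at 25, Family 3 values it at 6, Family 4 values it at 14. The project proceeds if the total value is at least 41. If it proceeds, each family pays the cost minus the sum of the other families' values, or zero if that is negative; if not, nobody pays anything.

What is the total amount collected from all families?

Total value 47 ≥ cost 41, so it is built.
Family 1: others sum to 45; max(0, 41 - 45) = 0.
Family 2: others sum to 22; max(0, 41 - 22) = 19.
Family 3: others sum to 41; max(0, 41 - 41) = 0.
Family 4: others sum to 33; max(0, 41 - 33) = 8.
Total collected = 0 + 19 + 0 + 8 = 27.

27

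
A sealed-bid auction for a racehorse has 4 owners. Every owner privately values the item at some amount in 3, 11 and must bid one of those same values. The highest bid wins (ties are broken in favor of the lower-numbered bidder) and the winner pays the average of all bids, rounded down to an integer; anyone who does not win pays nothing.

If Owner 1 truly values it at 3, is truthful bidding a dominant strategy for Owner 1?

Yes

Check each profile of the others' bids and compare truth against every alternative bid.
Others bid (11, 11, 11): truth gives 0, best alternative gives -8.
Others bid (3, 11, 11): truth gives 0, best alternative gives -6.
Others bid (11, 3, 11): truth gives 0, best alternative gives -6.
Others bid (11, 11, 3): truth gives 0, best alternative gives -6.
Others bid (3, 3, 11): truth gives 0, best alternative gives -4.
Others bid (3, 11, 3): truth gives 0, best alternative gives -4.
(Remaining 2 profiles checked similarly; truth is weakly best in each.)
In every case the truthful bid is at least as good as any alternative, so it is a dominant strategy.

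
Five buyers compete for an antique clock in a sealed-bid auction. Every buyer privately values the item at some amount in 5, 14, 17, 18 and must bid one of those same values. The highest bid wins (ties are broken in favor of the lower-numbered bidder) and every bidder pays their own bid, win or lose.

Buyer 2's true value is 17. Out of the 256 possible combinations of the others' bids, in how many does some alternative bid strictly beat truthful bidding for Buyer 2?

210

Others bid (5, 5, 5, 5): truth gives 0; bid 14 gives 3 > 0. Violating.
Others bid (5, 5, 5, 14): truth gives 0; bid 14 gives 3 > 0. Violating.
Others bid (5, 5, 5, 18): truth gives -17; bid 18 gives -1 > -17. Violating.
Others bid (5, 5, 14, 5): truth gives 0; bid 14 gives 3 > 0. Violating.
Others bid (5, 5, 5, 17): truth gives 0; no alternative beats it.
Others bid (5, 5, 14, 17): truth gives 0; no alternative beats it.
(Checking all 256 profiles: 210 have a profitable deviation, 46 do not.)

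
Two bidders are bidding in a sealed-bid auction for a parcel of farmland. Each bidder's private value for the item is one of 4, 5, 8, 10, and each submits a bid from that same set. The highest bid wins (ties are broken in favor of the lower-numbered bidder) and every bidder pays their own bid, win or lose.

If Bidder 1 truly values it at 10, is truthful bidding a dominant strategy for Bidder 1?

No

Consider the case where Bidder 2 bids 4.
Truthful bid 10: wins, pays 10, utility 10 - 10 = 0.
Bid 4 instead: wins, pays 4, utility 10 - 4 = 6.
Since 6 > 0, bidding 4 is strictly better here, so truthful bidding is not dominant.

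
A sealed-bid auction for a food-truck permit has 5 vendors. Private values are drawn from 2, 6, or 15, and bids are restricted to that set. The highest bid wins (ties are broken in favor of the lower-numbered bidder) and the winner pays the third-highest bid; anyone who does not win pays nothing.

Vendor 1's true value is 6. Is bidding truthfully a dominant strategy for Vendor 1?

Consider the case where Vendor 2 bids 2, Vendor 3 bids 2, Vendor 4 bids 2 and Vendor 5 bids 15.
Truthful bid 6: loses, pays 0, utility 0.
Bid 15 instead: wins, pays 2, utility 6 - 2 = 4.
Since 4 > 0, bidding 15 is strictly better here, so truthful bidding is not dominant.

No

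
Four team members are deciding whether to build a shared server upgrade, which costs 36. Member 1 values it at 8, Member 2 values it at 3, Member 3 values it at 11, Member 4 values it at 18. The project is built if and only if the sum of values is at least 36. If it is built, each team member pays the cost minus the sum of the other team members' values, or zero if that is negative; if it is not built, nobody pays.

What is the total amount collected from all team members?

25

Total value 40 ≥ cost 36, so it is built.
Member 1: others sum to 32; max(0, 36 - 32) = 4.
Member 2: others sum to 37; max(0, 36 - 37) = 0.
Member 3: others sum to 29; max(0, 36 - 29) = 7.
Member 4: others sum to 22; max(0, 36 - 22) = 14.
Total collected = 4 + 0 + 7 + 14 = 25.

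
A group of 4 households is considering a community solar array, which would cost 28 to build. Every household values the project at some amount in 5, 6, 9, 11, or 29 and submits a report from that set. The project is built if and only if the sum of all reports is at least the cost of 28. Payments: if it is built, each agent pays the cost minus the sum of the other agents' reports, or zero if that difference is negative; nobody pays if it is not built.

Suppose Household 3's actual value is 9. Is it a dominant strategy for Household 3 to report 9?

Yes

Check each profile of the others' reports and compare truth against every alternative report.
Others report (5, 5, 29): truth gives 9, best alternative gives 9.
Others report (5, 6, 29): truth gives 9, best alternative gives 9.
Others report (5, 9, 29): truth gives 9, best alternative gives 9.
Others report (5, 11, 29): truth gives 9, best alternative gives 9.
Others report (5, 29, 5): truth gives 9, best alternative gives 9.
Others report (5, 29, 6): truth gives 9, best alternative gives 9.
(Remaining 119 profiles checked similarly; truth is weakly best in each.)
In every case the truthful report is at least as good as any alternative, so it is a dominant strategy.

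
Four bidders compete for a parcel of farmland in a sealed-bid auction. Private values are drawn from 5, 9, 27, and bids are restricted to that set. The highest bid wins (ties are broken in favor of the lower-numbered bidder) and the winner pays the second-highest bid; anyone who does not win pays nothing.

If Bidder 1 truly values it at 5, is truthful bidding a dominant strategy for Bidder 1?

Check each profile of the others' bids and compare truth against every alternative bid.
Others bid (5, 5, 9): truth gives 0, best alternative gives -4.
Others bid (5, 9, 5): truth gives 0, best alternative gives -4.
Others bid (5, 9, 9): truth gives 0, best alternative gives -4.
Others bid (9, 5, 5): truth gives 0, best alternative gives -4.
Others bid (9, 5, 9): truth gives 0, best alternative gives -4.
Others bid (9, 9, 5): truth gives 0, best alternative gives -4.
(Remaining 21 profiles checked similarly; truth is weakly best in each.)
In every case the truthful bid is at least as good as any alternative, so it is a dominant strategy.

Yes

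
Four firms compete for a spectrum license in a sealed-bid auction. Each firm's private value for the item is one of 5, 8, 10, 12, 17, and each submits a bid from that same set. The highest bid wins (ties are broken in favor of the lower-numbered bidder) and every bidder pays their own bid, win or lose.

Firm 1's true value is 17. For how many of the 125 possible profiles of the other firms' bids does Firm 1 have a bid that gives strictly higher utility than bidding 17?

Others bid (5, 5, 5): truth gives 0; bid 5 gives 12 > 0. Violating.
Others bid (5, 5, 8): truth gives 0; bid 8 gives 9 > 0. Violating.
Others bid (5, 5, 10): truth gives 0; bid 10 gives 7 > 0. Violating.
Others bid (5, 5, 12): truth gives 0; bid 12 gives 5 > 0. Violating.
Others bid (5, 5, 17): truth gives 0; no alternative beats it.
Others bid (5, 8, 17): truth gives 0; no alternative beats it.
(Checking all 125 profiles: 64 have a profitable deviation, 61 do not.)

64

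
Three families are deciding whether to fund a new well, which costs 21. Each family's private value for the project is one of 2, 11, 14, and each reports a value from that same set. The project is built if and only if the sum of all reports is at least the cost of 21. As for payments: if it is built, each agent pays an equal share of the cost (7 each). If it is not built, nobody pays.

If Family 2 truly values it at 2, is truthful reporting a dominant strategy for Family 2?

Yes

Check each profile of the others' reports and compare truth against every alternative report.
Others report (2, 11): truth gives 0, best alternative gives -5.
Others report (2, 14): truth gives 0, best alternative gives -5.
Others report (11, 2): truth gives 0, best alternative gives -5.
Others report (14, 2): truth gives 0, best alternative gives -5.
Others report (11, 11): truth gives -5, best alternative gives -5.
Others report (11, 14): truth gives -5, best alternative gives -5.
(Remaining 3 profiles checked similarly; truth is weakly best in each.)
In every case the truthful report is at least as good as any alternative, so it is a dominant strategy.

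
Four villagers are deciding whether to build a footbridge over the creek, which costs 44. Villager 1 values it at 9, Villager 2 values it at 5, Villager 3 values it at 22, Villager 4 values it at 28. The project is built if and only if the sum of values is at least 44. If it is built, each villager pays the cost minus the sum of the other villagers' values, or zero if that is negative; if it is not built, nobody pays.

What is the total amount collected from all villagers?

10

Total value 64 ≥ cost 44, so it is built.
Villager 1: others sum to 55; max(0, 44 - 55) = 0.
Villager 2: others sum to 59; max(0, 44 - 59) = 0.
Villager 3: others sum to 42; max(0, 44 - 42) = 2.
Villager 4: others sum to 36; max(0, 44 - 36) = 8.
Total collected = 0 + 0 + 2 + 8 = 10.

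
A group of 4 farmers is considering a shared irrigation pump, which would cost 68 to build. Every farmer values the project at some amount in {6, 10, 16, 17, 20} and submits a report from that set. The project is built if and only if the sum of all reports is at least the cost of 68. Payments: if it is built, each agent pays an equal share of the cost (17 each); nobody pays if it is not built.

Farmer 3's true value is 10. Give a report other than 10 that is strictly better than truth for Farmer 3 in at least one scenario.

Suppose Farmer 1 reports 20, Farmer 2 reports 20 and Farmer 4 reports 20.
Report 10: project built, pays 17, utility 10 - 17 = -7.
Report 6: project not built, utility 0.
So reporting 6 beats truth here (0 > -7).

6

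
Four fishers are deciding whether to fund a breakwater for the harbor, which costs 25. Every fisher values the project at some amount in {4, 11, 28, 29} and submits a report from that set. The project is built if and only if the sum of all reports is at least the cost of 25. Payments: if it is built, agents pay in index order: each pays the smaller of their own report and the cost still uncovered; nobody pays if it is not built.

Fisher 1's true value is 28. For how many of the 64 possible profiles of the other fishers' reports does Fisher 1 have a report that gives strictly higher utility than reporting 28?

63

Others report (4, 4, 11): truth gives 3; report 11 gives 17 > 3. Violating.
Others report (4, 4, 28): truth gives 3; report 4 gives 24 > 3. Violating.
Others report (4, 4, 29): truth gives 3; report 4 gives 24 > 3. Violating.
Others report (4, 11, 4): truth gives 3; report 11 gives 17 > 3. Violating.
Others report (4, 4, 4): truth gives 3; no alternative beats it.
(Checking all 64 profiles: 63 have a profitable deviation, 1 does not.)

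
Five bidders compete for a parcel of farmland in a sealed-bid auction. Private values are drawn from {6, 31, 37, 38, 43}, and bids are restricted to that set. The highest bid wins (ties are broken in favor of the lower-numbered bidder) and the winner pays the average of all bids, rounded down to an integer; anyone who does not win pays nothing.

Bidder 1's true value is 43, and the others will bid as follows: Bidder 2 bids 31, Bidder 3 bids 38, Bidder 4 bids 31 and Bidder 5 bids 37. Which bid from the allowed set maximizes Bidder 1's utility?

Bid 6: loses, pays 0, utility 0.
Bid 31: loses, pays 0, utility 0.
Bid 37: loses, pays 0, utility 0.
Bid 38: wins, pays 35, utility 43 - 35 = 8.
Bid 43: wins, pays 36, utility 43 - 36 = 7.
The best choice is 38 with utility 8.

38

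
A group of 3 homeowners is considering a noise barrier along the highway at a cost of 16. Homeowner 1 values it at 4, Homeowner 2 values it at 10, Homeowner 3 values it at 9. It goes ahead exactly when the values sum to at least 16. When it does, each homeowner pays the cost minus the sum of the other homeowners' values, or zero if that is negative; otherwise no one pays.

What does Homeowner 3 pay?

Total value 23 ≥ cost 16, so the project is built.
The other homeowners' values sum to 14.
Cost minus that sum is 16 - 14 = 2.

2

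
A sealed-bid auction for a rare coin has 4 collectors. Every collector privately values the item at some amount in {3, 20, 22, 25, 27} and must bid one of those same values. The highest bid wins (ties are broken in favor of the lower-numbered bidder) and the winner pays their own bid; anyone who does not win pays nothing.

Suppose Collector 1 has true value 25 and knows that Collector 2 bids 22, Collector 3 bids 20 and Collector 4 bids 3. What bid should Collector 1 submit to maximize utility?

22

Bid 3: loses, pays 0, utility 0.
Bid 20: loses, pays 0, utility 0.
Bid 22: wins, pays 22, utility 25 - 22 = 3.
Bid 25: wins, pays 25, utility 25 - 25 = 0.
Bid 27: wins, pays 27, utility 25 - 27 = -2.
The best choice is 22 with utility 3.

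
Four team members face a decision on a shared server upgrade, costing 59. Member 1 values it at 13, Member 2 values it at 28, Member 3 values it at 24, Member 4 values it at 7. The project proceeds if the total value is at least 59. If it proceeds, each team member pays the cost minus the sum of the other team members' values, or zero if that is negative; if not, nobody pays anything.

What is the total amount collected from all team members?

26

Total value 72 ≥ cost 59, so it is built.
Member 1: others sum to 59; max(0, 59 - 59) = 0.
Member 2: others sum to 44; max(0, 59 - 44) = 15.
Member 3: others sum to 48; max(0, 59 - 48) = 11.
Member 4: others sum to 65; max(0, 59 - 65) = 0.
Total collected = 0 + 15 + 11 + 0 = 26.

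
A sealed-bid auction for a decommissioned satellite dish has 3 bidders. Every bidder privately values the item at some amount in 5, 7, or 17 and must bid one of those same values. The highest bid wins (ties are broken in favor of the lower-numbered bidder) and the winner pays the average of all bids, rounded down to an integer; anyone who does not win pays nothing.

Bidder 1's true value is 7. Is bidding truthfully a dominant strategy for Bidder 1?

Check each profile of the others' bids and compare truth against every alternative bid.
Others bid (5, 7): truth gives 1, best alternative gives 0.
Others bid (7, 5): truth gives 1, best alternative gives 0.
Others bid (5, 5): truth gives 2, best alternative gives 2.
Others bid (5, 17): truth gives 0, best alternative gives 0.
Others bid (7, 7): truth gives 0, best alternative gives 0.
Others bid (7, 17): truth gives 0, best alternative gives 0.
(Remaining 3 profiles checked similarly; truth is weakly best in each.)
In every case the truthful bid is at least as good as any alternative, so it is a dominant strategy.

Yes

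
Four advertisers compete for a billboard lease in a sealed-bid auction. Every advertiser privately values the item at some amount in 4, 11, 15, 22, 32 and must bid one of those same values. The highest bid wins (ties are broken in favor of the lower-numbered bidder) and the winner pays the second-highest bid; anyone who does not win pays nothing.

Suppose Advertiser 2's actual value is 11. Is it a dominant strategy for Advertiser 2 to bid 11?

Yes

Check each profile of the others' bids and compare truth against every alternative bid.
Others bid (4, 4, 4): truth gives 7, best alternative gives 7.
Others bid (4, 4, 11): truth gives 0, best alternative gives 0.
Others bid (4, 4, 15): truth gives 0, best alternative gives 0.
Others bid (4, 4, 22): truth gives 0, best alternative gives 0.
Others bid (4, 4, 32): truth gives 0, best alternative gives 0.
Others bid (4, 11, 4): truth gives 0, best alternative gives 0.
(Remaining 119 profiles checked similarly; truth is weakly best in each.)
In every case the truthful bid is at least as good as any alternative, so it is a dominant strategy.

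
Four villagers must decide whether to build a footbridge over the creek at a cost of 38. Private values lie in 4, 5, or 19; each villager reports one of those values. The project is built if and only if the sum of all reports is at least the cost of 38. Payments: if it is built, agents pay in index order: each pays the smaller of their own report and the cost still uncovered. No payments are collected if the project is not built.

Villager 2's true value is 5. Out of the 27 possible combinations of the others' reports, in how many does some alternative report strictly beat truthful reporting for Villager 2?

Others report (4, 19, 19): truth gives 0; report 4 gives 1 > 0. Violating.
Others report (5, 19, 19): truth gives 0; report 4 gives 1 > 0. Violating.
Others report (19, 4, 19): truth gives 0; report 4 gives 1 > 0. Violating.
Others report (19, 5, 19): truth gives 0; report 4 gives 1 > 0. Violating.
Others report (4, 4, 4): truth gives 0; no alternative beats it.
Others report (4, 4, 5): truth gives 0; no alternative beats it.
(Checking all 27 profiles: 7 have a profitable deviation, 20 do not.)

7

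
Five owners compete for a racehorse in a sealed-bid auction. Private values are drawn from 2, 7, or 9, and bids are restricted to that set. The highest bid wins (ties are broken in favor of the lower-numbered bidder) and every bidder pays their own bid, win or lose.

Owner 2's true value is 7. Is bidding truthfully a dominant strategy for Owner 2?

No

Consider the case where Owner 1 bids 2, Owner 3 bids 2, Owner 4 bids 2 and Owner 5 bids 9.
Truthful bid 7: loses but pays 7, utility -7.
Bid 2 instead: loses but pays 2, utility -2.
Since -2 > -7, bidding 2 is strictly better here, so truthful bidding is not dominant.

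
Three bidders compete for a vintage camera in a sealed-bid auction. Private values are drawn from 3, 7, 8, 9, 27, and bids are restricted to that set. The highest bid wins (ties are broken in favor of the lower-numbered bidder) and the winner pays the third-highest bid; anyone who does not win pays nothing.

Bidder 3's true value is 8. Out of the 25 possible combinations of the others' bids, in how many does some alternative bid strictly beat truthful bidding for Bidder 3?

Others bid (3, 8): truth gives 0; bid 9 gives 5 > 0. Violating.
Others bid (3, 9): truth gives 0; bid 27 gives 5 > 0. Violating.
Others bid (7, 8): truth gives 0; bid 9 gives 1 > 0. Violating.
Others bid (7, 9): truth gives 0; bid 27 gives 1 > 0. Violating.
Others bid (3, 3): truth gives 5; no alternative beats it.
Others bid (3, 7): truth gives 5; no alternative beats it.
(Checking all 25 profiles: 8 have a profitable deviation, 17 do not.)

8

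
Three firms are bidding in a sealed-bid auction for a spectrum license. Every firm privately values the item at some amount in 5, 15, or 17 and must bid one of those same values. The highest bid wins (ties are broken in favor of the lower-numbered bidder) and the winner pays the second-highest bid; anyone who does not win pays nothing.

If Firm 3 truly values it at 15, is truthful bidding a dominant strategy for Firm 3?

Yes

Check each profile of the others' bids and compare truth against every alternative bid.
Others bid (5, 5): truth gives 10, best alternative gives 10.
Others bid (5, 15): truth gives 0, best alternative gives 0.
Others bid (5, 17): truth gives 0, best alternative gives 0.
Others bid (15, 5): truth gives 0, best alternative gives 0.
Others bid (15, 15): truth gives 0, best alternative gives 0.
Others bid (15, 17): truth gives 0, best alternative gives 0.
(Remaining 3 profiles checked similarly; truth is weakly best in each.)
In every case the truthful bid is at least as good as any alternative, so it is a dominant strategy.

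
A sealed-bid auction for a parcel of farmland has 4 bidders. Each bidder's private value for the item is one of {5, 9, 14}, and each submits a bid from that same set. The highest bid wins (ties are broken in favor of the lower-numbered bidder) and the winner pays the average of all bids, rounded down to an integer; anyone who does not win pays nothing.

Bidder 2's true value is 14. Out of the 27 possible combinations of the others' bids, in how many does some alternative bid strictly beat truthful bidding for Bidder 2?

4

Others bid (5, 5, 5): truth gives 7; bid 9 gives 8 > 7. Violating.
Others bid (5, 5, 9): truth gives 6; bid 9 gives 7 > 6. Violating.
Others bid (5, 9, 5): truth gives 6; bid 9 gives 7 > 6. Violating.
Others bid (5, 9, 9): truth gives 5; bid 9 gives 6 > 5. Violating.
Others bid (5, 5, 14): truth gives 5; no alternative beats it.
Others bid (5, 9, 14): truth gives 4; no alternative beats it.
(Checking all 27 profiles: 4 have a profitable deviation, 23 do not.)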